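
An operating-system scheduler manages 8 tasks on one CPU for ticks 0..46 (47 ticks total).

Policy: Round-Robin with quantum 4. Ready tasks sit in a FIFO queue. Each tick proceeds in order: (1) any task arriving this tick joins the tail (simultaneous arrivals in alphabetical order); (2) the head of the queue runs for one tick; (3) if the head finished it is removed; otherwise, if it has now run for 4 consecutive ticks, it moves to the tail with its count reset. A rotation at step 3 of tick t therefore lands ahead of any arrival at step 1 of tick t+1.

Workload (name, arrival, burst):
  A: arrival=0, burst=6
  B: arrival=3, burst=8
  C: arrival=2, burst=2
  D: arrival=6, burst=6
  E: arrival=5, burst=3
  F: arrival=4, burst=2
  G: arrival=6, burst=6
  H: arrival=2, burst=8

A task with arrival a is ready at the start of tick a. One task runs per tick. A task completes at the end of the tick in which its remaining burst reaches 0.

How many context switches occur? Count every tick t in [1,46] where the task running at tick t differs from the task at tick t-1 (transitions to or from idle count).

context switches = 13

t=0: queue=[A] q_used=0 → run A
t=1: queue=[A] q_used=1 → run A
t=2: queue=[A,C,H] q_used=2 → run A
t=3: queue=[A,C,H,B] q_used=3 → run A
t=4: queue=[C,H,B,A,F] q_used=0 → run C
t=5: queue=[C,H,B,A,F,E] q_used=1 → run C
t=6: queue=[H,B,A,F,E,D,G] q_used=0 → run H
t=7: queue=[H,B,A,F,E,D,G] q_used=1 → run H
t=8: queue=[H,B,A,F,E,D,G] q_used=2 → run H
t=9: queue=[H,B,A,F,E,D,G] q_used=3 → run H
t=10: queue=[B,A,F,E,D,G,H] q_used=0 → run B
t=11: queue=[B,A,F,E,D,G,H] q_used=1 → run B
t=12: queue=[B,A,F,E,D,G,H] q_used=2 → run B
t=13: queue=[B,A,F,E,D,G,H] q_used=3 → run B
t=14: queue=[A,F,E,D,G,H,B] q_used=0 → run A
t=15: queue=[A,F,E,D,G,H,B] q_used=1 → run A
t=16: queue=[F,E,D,G,H,B] q_used=0 → run F
t=17: queue=[F,E,D,G,H,B] q_used=1 → run F
t=18: queue=[E,D,G,H,B] q_used=0 → run E
t=19: queue=[E,D,G,H,B] q_used=1 → run E
t=20: queue=[E,D,G,H,B] q_used=2 → run E
t=21: queue=[D,G,H,B] q_used=0 → run D
t=22: queue=[D,G,H,B] q_used=1 → run D
t=23: queue=[D,G,H,B] q_used=2 → run D
t=24: queue=[D,G,H,B] q_used=3 → run D
t=25: queue=[G,H,B,D] q_used=0 → run G
t=26: queue=[G,H,B,D] q_used=1 → run G
t=27: queue=[G,H,B,D] q_used=2 → run G
t=28: queue=[G,H,B,D] q_used=3 → run G
t=29: queue=[H,B,D,G] q_used=0 → run H
t=30: queue=[H,B,D,G] q_used=1 → run H
t=31: queue=[H,B,D,G] q_used=2 → run H
t=32: queue=[H,B,D,G] q_used=3 → run H
t=33: queue=[B,D,G] q_used=0 → run B
t=34: queue=[B,D,G] q_used=1 → run B
t=35: queue=[B,D,G] q_used=2 → run B
t=36: queue=[B,D,G] q_used=3 → run B
t=37: queue=[D,G] q_used=0 → run D
t=38: queue=[D,G] q_used=1 → run D
t=39: queue=[G] q_used=0 → run G
t=40: queue=[G] q_used=1 → run G
t=41: (idle)
t=42: (idle)
t=43: (idle)
t=44: (idle)
t=45: (idle)
t=46: (idle)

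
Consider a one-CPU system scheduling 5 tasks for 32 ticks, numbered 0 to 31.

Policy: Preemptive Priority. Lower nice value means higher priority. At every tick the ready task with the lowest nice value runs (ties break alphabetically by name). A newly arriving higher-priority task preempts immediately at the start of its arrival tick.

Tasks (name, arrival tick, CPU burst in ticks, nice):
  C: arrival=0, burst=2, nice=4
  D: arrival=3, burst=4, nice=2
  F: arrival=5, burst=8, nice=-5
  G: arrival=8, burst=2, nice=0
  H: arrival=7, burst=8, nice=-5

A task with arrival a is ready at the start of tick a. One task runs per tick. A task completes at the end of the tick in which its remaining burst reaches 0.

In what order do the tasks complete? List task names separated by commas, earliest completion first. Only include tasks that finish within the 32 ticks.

t=0: ready={C} → run C
t=1: ready={C} → run C
t=2: (idle)
t=3: ready={D} → run D
t=4: ready={D} → run D
t=5: ready={D,F} → run F
t=6: ready={D,F} → run F
t=7: ready={D,F,H} → run F
t=8: ready={D,F,G,H} → run F
t=9: ready={D,F,G,H} → run F
t=10: ready={D,F,G,H} → run F
t=11: ready={D,F,G,H} → run F
t=12: ready={D,F,G,H} → run F
t=13: ready={D,G,H} → run H
t=14: ready={D,G,H} → run H
t=15: ready={D,G,H} → run H
t=16: ready={D,G,H} → run H
t=17: ready={D,G,H} → run H
t=18: ready={D,G,H} → run H
t=19: ready={D,G,H} → run H
t=20: ready={D,G,H} → run H
t=21: ready={D,G} → run G
t=22: ready={D,G} → run G
t=23: ready={D} → run D
t=24: ready={D} → run D
t=25: (idle)
t=26: (idle)
t=27: (idle)
t=28: (idle)
t=29: (idle)
t=30: (idle)
t=31: (idle)

completion order = C, F, H, G, D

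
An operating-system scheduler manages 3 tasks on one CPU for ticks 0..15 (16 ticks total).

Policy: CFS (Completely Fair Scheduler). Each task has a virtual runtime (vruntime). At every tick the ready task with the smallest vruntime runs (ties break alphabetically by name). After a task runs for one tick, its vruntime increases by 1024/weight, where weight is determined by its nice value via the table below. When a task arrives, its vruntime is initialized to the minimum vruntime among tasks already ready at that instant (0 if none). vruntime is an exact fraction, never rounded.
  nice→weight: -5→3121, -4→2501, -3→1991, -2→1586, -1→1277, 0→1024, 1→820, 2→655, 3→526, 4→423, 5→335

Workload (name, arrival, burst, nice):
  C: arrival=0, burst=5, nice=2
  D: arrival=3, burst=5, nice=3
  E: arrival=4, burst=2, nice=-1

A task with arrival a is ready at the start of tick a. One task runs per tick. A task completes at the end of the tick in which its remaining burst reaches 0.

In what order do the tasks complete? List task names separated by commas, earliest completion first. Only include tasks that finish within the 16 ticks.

t=0: vr[C=0] → run C
t=1: vr[C=1024/655] → run C
t=2: vr[C=2048/655] → run C
t=3: vr[C=3072/655 D=3072/655] → run C
t=4: vr[C=4096/655 D=3072/655 E=3072/655] → run D
t=5: vr[C=4096/655 D=1143296/172265 E=3072/655] → run E
t=6: vr[C=4096/655 D=1143296/172265 E=4593664/836435] → run E
t=7: vr[C=4096/655 D=1143296/172265] → run C
t=8: vr[D=1143296/172265] → run D
t=9: vr[D=1478656/172265] → run D
t=10: vr[D=1814016/172265] → run D
t=11: vr[D=2149376/172265] → run D
t=12: (idle)
t=13: (idle)
t=14: (idle)
t=15: (idle)

completion order = E, C, D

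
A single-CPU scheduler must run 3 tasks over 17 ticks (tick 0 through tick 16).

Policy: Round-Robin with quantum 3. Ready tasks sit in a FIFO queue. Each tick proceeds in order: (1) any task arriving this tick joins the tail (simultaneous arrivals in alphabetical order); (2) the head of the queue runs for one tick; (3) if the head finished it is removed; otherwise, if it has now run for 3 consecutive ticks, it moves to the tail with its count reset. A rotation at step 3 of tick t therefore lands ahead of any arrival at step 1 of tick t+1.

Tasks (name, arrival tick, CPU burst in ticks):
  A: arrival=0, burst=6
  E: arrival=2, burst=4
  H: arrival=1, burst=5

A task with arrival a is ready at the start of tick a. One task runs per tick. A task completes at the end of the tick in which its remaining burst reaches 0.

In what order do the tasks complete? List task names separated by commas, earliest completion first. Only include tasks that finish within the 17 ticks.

completion order = A, H, E

t=0: queue=[A] q_used=0 → run A
t=1: queue=[A,H] q_used=1 → run A
t=2: queue=[A,H,E] q_used=2 → run A
t=3: queue=[H,E,A] q_used=0 → run H
t=4: queue=[H,E,A] q_used=1 → run H
t=5: queue=[H,E,A] q_used=2 → run H
t=6: queue=[E,A,H] q_used=0 → run E
t=7: queue=[E,A,H] q_used=1 → run E
t=8: queue=[E,A,H] q_used=2 → run E
t=9: queue=[A,H,E] q_used=0 → run A
t=10: queue=[A,H,E] q_used=1 → run A
t=11: queue=[A,H,E] q_used=2 → run A
t=12: queue=[H,E] q_used=0 → run H
t=13: queue=[H,E] q_used=1 → run H
t=14: queue=[E] q_used=0 → run E
t=15: (idle)
t=16: (idle)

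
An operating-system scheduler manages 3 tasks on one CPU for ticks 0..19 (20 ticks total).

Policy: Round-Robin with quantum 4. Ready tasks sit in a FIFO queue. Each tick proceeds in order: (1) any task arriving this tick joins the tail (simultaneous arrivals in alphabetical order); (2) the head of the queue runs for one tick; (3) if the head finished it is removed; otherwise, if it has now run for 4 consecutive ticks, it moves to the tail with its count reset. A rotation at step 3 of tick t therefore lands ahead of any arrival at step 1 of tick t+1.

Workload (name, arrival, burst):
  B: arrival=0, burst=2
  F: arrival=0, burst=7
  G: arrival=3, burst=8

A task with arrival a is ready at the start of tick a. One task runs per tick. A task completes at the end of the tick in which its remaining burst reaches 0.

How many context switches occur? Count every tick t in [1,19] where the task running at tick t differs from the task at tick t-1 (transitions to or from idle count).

t=0: queue=[B,F] q_used=0 → run B
t=1: queue=[B,F] q_used=1 → run B
t=2: queue=[F] q_used=0 → run F
t=3: queue=[F,G] q_used=1 → run F
t=4: queue=[F,G] q_used=2 → run F
t=5: queue=[F,G] q_used=3 → run F
t=6: queue=[G,F] q_used=0 → run G
t=7: queue=[G,F] q_used=1 → run G
t=8: queue=[G,F] q_used=2 → run G
t=9: queue=[G,F] q_used=3 → run G
t=10: queue=[F,G] q_used=0 → run F
t=11: queue=[F,G] q_used=1 → run F
t=12: queue=[F,G] q_used=2 → run F
t=13: queue=[G] q_used=0 → run G
t=14: queue=[G] q_used=1 → run G
t=15: queue=[G] q_used=2 → run G
t=16: queue=[G] q_used=3 → run G
t=17: (idle)
t=18: (idle)
t=19: (idle)

context switches = 5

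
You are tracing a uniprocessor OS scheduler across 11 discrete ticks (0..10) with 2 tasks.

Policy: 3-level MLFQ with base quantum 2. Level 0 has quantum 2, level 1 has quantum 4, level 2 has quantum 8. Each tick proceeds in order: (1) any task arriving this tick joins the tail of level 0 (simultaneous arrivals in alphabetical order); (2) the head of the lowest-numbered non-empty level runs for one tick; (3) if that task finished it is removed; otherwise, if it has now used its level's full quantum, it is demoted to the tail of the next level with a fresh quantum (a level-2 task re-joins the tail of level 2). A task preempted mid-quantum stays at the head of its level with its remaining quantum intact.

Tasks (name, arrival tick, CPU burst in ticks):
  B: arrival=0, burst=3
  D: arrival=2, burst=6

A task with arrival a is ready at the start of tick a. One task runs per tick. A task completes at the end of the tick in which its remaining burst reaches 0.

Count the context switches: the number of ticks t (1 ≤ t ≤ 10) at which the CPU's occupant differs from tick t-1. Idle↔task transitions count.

context switches = 4

t=0: L0/L1/L2 = B/-/- → run B
t=1: L0/L1/L2 = B/-/- → run B
t=2: L0/L1/L2 = D/B/- → run D
t=3: L0/L1/L2 = D/B/- → run D
t=4: L0/L1/L2 = -/BD/- → run B
t=5: L0/L1/L2 = -/D/- → run D
t=6: L0/L1/L2 = -/D/- → run D
t=7: L0/L1/L2 = -/D/- → run D
t=8: L0/L1/L2 = -/D/- → run D
t=9: (idle)
t=10: (idle)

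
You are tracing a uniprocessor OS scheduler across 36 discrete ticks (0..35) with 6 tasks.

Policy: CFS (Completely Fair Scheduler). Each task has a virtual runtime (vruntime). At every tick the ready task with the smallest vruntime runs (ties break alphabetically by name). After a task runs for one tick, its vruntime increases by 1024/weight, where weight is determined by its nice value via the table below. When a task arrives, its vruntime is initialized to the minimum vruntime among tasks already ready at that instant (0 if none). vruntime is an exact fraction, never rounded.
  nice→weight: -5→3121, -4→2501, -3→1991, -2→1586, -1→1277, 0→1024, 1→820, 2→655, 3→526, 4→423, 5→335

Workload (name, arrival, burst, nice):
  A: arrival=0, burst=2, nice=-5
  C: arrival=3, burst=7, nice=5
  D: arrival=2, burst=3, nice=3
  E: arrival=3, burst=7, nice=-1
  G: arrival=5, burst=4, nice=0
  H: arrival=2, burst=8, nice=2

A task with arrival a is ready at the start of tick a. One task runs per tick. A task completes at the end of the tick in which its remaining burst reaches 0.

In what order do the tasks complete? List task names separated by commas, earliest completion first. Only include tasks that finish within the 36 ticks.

completion order = A, G, D, E, H, C

t=0: vr[A=0] → run A
t=1: vr[A=1024/3121] → run A
t=2: vr[D=0 H=0] → run D
t=3: vr[C=0 D=512/263 E=0 H=0] → run C
t=4: vr[C=1024/335 D=512/263 E=0 H=0] → run E
t=5: vr[C=1024/335 D=512/263 E=1024/1277 G=0 H=0] → run G
t=6: vr[C=1024/335 D=512/263 E=1024/1277 G=1 H=0] → run H
t=7: vr[C=1024/335 D=512/263 E=1024/1277 G=1 H=1024/655] → run E
t=8: vr[C=1024/335 D=512/263 E=2048/1277 G=1 H=1024/655] → run G
t=9: vr[C=1024/335 D=512/263 E=2048/1277 G=2 H=1024/655] → run H
t=10: vr[C=1024/335 D=512/263 E=2048/1277 G=2 H=2048/655] → run E
t=11: vr[C=1024/335 D=512/263 E=3072/1277 G=2 H=2048/655] → run D
t=12: vr[C=1024/335 D=1024/263 E=3072/1277 G=2 H=2048/655] → run G
t=13: vr[C=1024/335 D=1024/263 E=3072/1277 G=3 H=2048/655] → run E
t=14: vr[C=1024/335 D=1024/263 E=4096/1277 G=3 H=2048/655] → run G
t=15: vr[C=1024/335 D=1024/263 E=4096/1277 H=2048/655] → run C
t=16: vr[C=2048/335 D=1024/263 E=4096/1277 H=2048/655] → run H
t=17: vr[C=2048/335 D=1024/263 E=4096/1277 H=3072/655] → run E
t=18: vr[C=2048/335 D=1024/263 E=5120/1277 H=3072/655] → run D
t=19: vr[C=2048/335 E=5120/1277 H=3072/655] → run E
t=20: vr[C=2048/335 E=6144/1277 H=3072/655] → run H
t=21: vr[C=2048/335 E=6144/1277 H=4096/655] → run E
t=22: vr[C=2048/335 H=4096/655] → run C
t=23: vr[C=3072/335 H=4096/655] → run H
t=24: vr[C=3072/335 H=1024/131] → run H
t=25: vr[C=3072/335 H=6144/655] → run C
t=26: vr[C=4096/335 H=6144/655] → run H
t=27: vr[C=4096/335 H=7168/655] → run H
t=28: vr[C=4096/335] → run C
t=29: vr[C=1024/67] → run C
t=30: vr[C=6144/335] → run C
t=31: (idle)
t=32: (idle)
t=33: (idle)
t=34: (idle)
t=35: (idle)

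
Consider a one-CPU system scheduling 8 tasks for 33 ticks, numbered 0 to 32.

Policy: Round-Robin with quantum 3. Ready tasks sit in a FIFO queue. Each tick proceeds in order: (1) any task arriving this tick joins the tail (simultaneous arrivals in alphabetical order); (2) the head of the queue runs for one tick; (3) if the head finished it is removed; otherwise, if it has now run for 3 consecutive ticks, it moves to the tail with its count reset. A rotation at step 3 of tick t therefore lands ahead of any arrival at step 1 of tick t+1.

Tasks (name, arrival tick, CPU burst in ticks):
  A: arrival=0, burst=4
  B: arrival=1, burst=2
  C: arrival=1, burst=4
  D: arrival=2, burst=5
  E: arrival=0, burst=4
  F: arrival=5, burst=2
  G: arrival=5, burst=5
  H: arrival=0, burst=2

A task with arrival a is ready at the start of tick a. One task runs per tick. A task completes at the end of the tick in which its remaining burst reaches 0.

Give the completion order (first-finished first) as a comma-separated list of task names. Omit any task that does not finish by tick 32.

t=0: queue=[A,E,H] q_used=0 → run A
t=1: queue=[A,E,H,B,C] q_used=1 → run A
t=2: queue=[A,E,H,B,C,D] q_used=2 → run A
t=3: queue=[E,H,B,C,D,A] q_used=0 → run E
t=4: queue=[E,H,B,C,D,A] q_used=1 → run E
t=5: queue=[E,H,B,C,D,A,F,G] q_used=2 → run E
t=6: queue=[H,B,C,D,A,F,G,E] q_used=0 → run H
t=7: queue=[H,B,C,D,A,F,G,E] q_used=1 → run H
t=8: queue=[B,C,D,A,F,G,E] q_used=0 → run B
t=9: queue=[B,C,D,A,F,G,E] q_used=1 → run B
t=10: queue=[C,D,A,F,G,E] q_used=0 → run C
t=11: queue=[C,D,A,F,G,E] q_used=1 → run C
t=12: queue=[C,D,A,F,G,E] q_used=2 → run C
t=13: queue=[D,A,F,G,E,C] q_used=0 → run D
t=14: queue=[D,A,F,G,E,C] q_used=1 → run D
t=15: queue=[D,A,F,G,E,C] q_used=2 → run D
t=16: queue=[A,F,G,E,C,D] q_used=0 → run A
t=17: queue=[F,G,E,C,D] q_used=0 → run F
t=18: queue=[F,G,E,C,D] q_used=1 → run F
t=19: queue=[G,E,C,D] q_used=0 → run G
t=20: queue=[G,E,C,D] q_used=1 → run G
t=21: queue=[G,E,C,D] q_used=2 → run G
t=22: queue=[E,C,D,G] q_used=0 → run E
t=23: queue=[C,D,G] q_used=0 → run C
t=24: queue=[D,G] q_used=0 → run D
t=25: queue=[D,G] q_used=1 → run D
t=26: queue=[G] q_used=0 → run G
t=27: queue=[G] q_used=1 → run G
t=28: (idle)
t=29: (idle)
t=30: (idle)
t=31: (idle)
t=32: (idle)

completion order = H, B, A, F, E, C, D, G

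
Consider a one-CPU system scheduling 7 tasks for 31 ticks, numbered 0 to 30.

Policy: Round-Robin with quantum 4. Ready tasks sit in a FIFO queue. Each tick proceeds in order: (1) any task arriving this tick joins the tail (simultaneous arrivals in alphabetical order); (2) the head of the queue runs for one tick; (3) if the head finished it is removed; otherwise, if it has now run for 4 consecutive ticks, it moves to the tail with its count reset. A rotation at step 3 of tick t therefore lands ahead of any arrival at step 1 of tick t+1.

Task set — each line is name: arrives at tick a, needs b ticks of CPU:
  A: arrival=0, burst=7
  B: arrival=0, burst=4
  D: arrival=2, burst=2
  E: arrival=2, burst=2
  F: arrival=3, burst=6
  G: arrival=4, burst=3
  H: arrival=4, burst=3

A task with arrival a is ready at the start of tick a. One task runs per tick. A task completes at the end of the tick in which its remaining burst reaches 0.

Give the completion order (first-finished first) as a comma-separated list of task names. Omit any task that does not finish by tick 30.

completion order = B, D, E, A, G, H, F

t=0: queue=[A,B] q_used=0 → run A
t=1: queue=[A,B] q_used=1 → run A
t=2: queue=[A,B,D,E] q_used=2 → run A
t=3: queue=[A,B,D,E,F] q_used=3 → run A
t=4: queue=[B,D,E,F,A,G,H] q_used=0 → run B
t=5: queue=[B,D,E,F,A,G,H] q_used=1 → run B
t=6: queue=[B,D,E,F,A,G,H] q_used=2 → run B
t=7: queue=[B,D,E,F,A,G,H] q_used=3 → run B
t=8: queue=[D,E,F,A,G,H] q_used=0 → run D
t=9: queue=[D,E,F,A,G,H] q_used=1 → run D
t=10: queue=[E,F,A,G,H] q_used=0 → run E
t=11: queue=[E,F,A,G,H] q_used=1 → run E
t=12: queue=[F,A,G,H] q_used=0 → run F
t=13: queue=[F,A,G,H] q_used=1 → run F
t=14: queue=[F,A,G,H] q_used=2 → run F
t=15: queue=[F,A,G,H] q_used=3 → run F
t=16: queue=[A,G,H,F] q_used=0 → run A
t=17: queue=[A,G,H,F] q_used=1 → run A
t=18: queue=[A,G,H,F] q_used=2 → run A
t=19: queue=[G,H,F] q_used=0 → run G
t=20: queue=[G,H,F] q_used=1 → run G
t=21: queue=[G,H,F] q_used=2 → run G
t=22: queue=[H,F] q_used=0 → run H
t=23: queue=[H,F] q_used=1 → run H
t=24: queue=[H,F] q_used=2 → run H
t=25: queue=[F] q_used=0 → run F
t=26: queue=[F] q_used=1 → run F
t=27: (idle)
t=28: (idle)
t=29: (idle)
t=30: (idle)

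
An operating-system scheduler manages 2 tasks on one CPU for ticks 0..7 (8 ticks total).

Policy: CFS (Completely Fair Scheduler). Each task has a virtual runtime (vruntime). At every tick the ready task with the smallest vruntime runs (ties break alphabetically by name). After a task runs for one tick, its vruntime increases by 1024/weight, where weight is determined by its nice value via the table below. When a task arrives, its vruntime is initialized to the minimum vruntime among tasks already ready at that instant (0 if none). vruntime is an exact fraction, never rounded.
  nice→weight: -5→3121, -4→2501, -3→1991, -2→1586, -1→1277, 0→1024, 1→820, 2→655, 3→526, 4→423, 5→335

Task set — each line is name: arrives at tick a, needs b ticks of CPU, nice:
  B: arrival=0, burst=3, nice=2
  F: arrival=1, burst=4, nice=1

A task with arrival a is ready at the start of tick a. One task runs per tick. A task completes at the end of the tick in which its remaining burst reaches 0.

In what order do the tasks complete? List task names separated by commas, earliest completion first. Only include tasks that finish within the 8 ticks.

completion order = B, F

t=0: vr[B=0] → run B
t=1: vr[B=1024/655 F=1024/655] → run B
t=2: vr[B=2048/655 F=1024/655] → run F
t=3: vr[B=2048/655 F=15104/5371] → run F
t=4: vr[B=2048/655 F=109056/26855] → run B
t=5: vr[F=109056/26855] → run F
t=6: vr[F=142592/26855] → run F
t=7: (idle)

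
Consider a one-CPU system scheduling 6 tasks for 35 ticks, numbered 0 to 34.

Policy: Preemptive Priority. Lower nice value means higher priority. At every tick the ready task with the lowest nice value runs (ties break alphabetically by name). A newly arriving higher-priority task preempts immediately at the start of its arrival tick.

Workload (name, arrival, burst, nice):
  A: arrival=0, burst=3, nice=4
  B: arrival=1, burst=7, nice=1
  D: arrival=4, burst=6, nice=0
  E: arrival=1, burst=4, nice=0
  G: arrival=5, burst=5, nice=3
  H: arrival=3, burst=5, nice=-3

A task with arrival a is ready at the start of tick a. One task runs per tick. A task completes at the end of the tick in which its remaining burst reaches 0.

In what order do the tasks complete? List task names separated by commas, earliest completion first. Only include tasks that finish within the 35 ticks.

t=0: ready={A} → run A
t=1: ready={A,B,E} → run E
t=2: ready={A,B,E} → run E
t=3: ready={A,B,E,H} → run H
t=4: ready={A,B,D,E,H} → run H
t=5: ready={A,B,D,E,G,H} → run H
t=6: ready={A,B,D,E,G,H} → run H
t=7: ready={A,B,D,E,G,H} → run H
t=8: ready={A,B,D,E,G} → run D
t=9: ready={A,B,D,E,G} → run D
t=10: ready={A,B,D,E,G} → run D
t=11: ready={A,B,D,E,G} → run D
t=12: ready={A,B,D,E,G} → run D
t=13: ready={A,B,D,E,G} → run D
t=14: ready={A,B,E,G} → run E
t=15: ready={A,B,E,G} → run E
t=16: ready={A,B,G} → run B
t=17: ready={A,B,G} → run B
t=18: ready={A,B,G} → run B
t=19: ready={A,B,G} → run B
t=20: ready={A,B,G} → run B
t=21: ready={A,B,G} → run B
t=22: ready={A,B,G} → run B
t=23: ready={A,G} → run G
t=24: ready={A,G} → run G
t=25: ready={A,G} → run G
t=26: ready={A,G} → run G
t=27: ready={A,G} → run G
t=28: ready={A} → run A
t=29: ready={A} → run A
t=30: (idle)
t=31: (idle)
t=32: (idle)
t=33: (idle)
t=34: (idle)

completion order = H, D, E, B, G, A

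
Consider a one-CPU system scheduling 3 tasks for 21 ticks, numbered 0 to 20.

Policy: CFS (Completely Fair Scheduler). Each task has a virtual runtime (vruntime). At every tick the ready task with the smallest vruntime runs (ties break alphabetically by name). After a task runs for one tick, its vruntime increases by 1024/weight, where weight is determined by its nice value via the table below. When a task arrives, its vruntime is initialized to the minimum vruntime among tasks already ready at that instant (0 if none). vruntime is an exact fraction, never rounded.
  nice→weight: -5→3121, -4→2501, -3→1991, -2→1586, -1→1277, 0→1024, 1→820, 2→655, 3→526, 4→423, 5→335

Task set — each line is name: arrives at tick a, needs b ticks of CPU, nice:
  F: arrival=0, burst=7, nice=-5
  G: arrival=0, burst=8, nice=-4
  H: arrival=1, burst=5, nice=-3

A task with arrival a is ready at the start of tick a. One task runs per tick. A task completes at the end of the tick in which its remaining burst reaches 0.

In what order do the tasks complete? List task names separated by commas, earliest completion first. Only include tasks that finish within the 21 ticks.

completion order = F, H, G

t=0: vr[F=0 G=0] → run F
t=1: vr[F=1024/3121 G=0 H=0] → run G
t=2: vr[F=1024/3121 G=1024/2501 H=0] → run H
t=3: vr[F=1024/3121 G=1024/2501 H=1024/1991] → run F
t=4: vr[F=2048/3121 G=1024/2501 H=1024/1991] → run G
t=5: vr[F=2048/3121 G=2048/2501 H=1024/1991] → run H
t=6: vr[F=2048/3121 G=2048/2501 H=2048/1991] → run F
t=7: vr[F=3072/3121 G=2048/2501 H=2048/1991] → run G
t=8: vr[F=3072/3121 G=3072/2501 H=2048/1991] → run F
t=9: vr[F=4096/3121 G=3072/2501 H=2048/1991] → run H
t=10: vr[F=4096/3121 G=3072/2501 H=3072/1991] → run G
t=11: vr[F=4096/3121 G=4096/2501 H=3072/1991] → run F
t=12: vr[F=5120/3121 G=4096/2501 H=3072/1991] → run H
t=13: vr[F=5120/3121 G=4096/2501 H=4096/1991] → run G
t=14: vr[F=5120/3121 G=5120/2501 H=4096/1991] → run F
t=15: vr[F=6144/3121 G=5120/2501 H=4096/1991] → run F
t=16: vr[G=5120/2501 H=4096/1991] → run G
t=17: vr[G=6144/2501 H=4096/1991] → run H
t=18: vr[G=6144/2501] → run G
t=19: vr[G=7168/2501] → run G
t=20: (idle)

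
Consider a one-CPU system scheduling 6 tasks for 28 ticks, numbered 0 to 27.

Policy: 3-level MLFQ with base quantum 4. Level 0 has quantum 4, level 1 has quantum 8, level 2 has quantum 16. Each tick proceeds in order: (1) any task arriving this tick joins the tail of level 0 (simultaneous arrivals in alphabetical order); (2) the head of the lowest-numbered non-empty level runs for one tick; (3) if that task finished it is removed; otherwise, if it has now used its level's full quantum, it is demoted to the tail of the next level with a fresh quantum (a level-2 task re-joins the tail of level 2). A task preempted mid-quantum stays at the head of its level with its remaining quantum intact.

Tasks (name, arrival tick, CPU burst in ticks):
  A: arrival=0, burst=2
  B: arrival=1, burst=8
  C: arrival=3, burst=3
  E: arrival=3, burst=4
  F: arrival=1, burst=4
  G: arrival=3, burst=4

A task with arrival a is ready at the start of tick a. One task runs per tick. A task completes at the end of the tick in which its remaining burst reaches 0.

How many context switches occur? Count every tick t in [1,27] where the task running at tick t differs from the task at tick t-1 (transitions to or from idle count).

context switches = 7

t=0: L0/L1/L2 = A/-/- → run A
t=1: L0/L1/L2 = ABF/-/- → run A
t=2: L0/L1/L2 = BF/-/- → run B
t=3: L0/L1/L2 = BFCEG/-/- → run B
t=4: L0/L1/L2 = BFCEG/-/- → run B
t=5: L0/L1/L2 = BFCEG/-/- → run B
t=6: L0/L1/L2 = FCEG/B/- → run F
t=7: L0/L1/L2 = FCEG/B/- → run F
t=8: L0/L1/L2 = FCEG/B/- → run F
t=9: L0/L1/L2 = FCEG/B/- → run F
t=10: L0/L1/L2 = CEG/B/- → run C
t=11: L0/L1/L2 = CEG/B/- → run C
t=12: L0/L1/L2 = CEG/B/- → run C
t=13: L0/L1/L2 = EG/B/- → run E
t=14: L0/L1/L2 = EG/B/- → run E
t=15: L0/L1/L2 = EG/B/- → run E
t=16: L0/L1/L2 = EG/B/- → run E
t=17: L0/L1/L2 = G/B/- → run G
t=18: L0/L1/L2 = G/B/- → run G
t=19: L0/L1/L2 = G/B/- → run G
t=20: L0/L1/L2 = G/B/- → run G
t=21: L0/L1/L2 = -/B/- → run B
t=22: L0/L1/L2 = -/B/- → run B
t=23: L0/L1/L2 = -/B/- → run B
t=24: L0/L1/L2 = -/B/- → run B
t=25: (idle)
t=26: (idle)
t=27: (idle)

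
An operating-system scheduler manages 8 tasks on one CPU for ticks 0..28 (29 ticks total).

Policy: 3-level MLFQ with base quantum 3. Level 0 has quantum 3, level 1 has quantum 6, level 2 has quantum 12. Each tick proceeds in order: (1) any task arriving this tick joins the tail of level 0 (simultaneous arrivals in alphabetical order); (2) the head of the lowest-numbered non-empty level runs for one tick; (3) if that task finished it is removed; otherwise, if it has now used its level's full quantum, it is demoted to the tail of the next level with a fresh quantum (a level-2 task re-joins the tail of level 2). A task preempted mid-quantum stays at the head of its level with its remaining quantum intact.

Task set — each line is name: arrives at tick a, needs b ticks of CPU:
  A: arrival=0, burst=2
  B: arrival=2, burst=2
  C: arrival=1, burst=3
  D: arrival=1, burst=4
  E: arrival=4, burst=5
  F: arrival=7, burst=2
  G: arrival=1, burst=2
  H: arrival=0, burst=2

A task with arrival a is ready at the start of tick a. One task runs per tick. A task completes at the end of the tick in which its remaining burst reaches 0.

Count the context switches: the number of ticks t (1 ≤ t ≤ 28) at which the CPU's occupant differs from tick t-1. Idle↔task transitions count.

context switches = 10

t=0: L0/L1/L2 = AH/-/- → run A
t=1: L0/L1/L2 = AHCDG/-/- → run A
t=2: L0/L1/L2 = HCDGB/-/- → run H
t=3: L0/L1/L2 = HCDGB/-/- → run H
t=4: L0/L1/L2 = CDGBE/-/- → run C
t=5: L0/L1/L2 = CDGBE/-/- → run C
t=6: L0/L1/L2 = CDGBE/-/- → run C
t=7: L0/L1/L2 = DGBEF/-/- → run D
t=8: L0/L1/L2 = DGBEF/-/- → run D
t=9: L0/L1/L2 = DGBEF/-/- → run D
t=10: L0/L1/L2 = GBEF/D/- → run G
t=11: L0/L1/L2 = GBEF/D/- → run G
t=12: L0/L1/L2 = BEF/D/- → run B
t=13: L0/L1/L2 = BEF/D/- → run B
t=14: L0/L1/L2 = EF/D/- → run E
t=15: L0/L1/L2 = EF/D/- → run E
t=16: L0/L1/L2 = EF/D/- → run E
t=17: L0/L1/L2 = F/DE/- → run F
t=18: L0/L1/L2 = F/DE/- → run F
t=19: L0/L1/L2 = -/DE/- → run D
t=20: L0/L1/L2 = -/E/- → run E
t=21: L0/L1/L2 = -/E/- → run E
t=22: (idle)
t=23: (idle)
t=24: (idle)
t=25: (idle)
t=26: (idle)
t=27: (idle)
t=28: (idle)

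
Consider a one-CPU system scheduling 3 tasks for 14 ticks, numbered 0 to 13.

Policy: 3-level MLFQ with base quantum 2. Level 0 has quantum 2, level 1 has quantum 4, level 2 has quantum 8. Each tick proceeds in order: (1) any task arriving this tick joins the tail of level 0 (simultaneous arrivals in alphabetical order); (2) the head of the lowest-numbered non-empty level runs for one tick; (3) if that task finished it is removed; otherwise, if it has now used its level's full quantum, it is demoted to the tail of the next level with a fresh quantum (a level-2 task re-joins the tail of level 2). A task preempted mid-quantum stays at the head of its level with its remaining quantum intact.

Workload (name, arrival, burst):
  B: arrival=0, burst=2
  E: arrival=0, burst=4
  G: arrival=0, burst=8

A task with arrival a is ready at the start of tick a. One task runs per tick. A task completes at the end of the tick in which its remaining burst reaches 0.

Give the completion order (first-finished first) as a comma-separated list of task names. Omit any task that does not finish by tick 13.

completion order = B, E, G

t=0: L0/L1/L2 = BEG/-/- → run B
t=1: L0/L1/L2 = BEG/-/- → run B
t=2: L0/L1/L2 = EG/-/- → run E
t=3: L0/L1/L2 = EG/-/- → run E
t=4: L0/L1/L2 = G/E/- → run G
t=5: L0/L1/L2 = G/E/- → run G
t=6: L0/L1/L2 = -/EG/- → run E
t=7: L0/L1/L2 = -/EG/- → run E
t=8: L0/L1/L2 = -/G/- → run G
t=9: L0/L1/L2 = -/G/- → run G
t=10: L0/L1/L2 = -/G/- → run G
t=11: L0/L1/L2 = -/G/- → run G
t=12: L0/L1/L2 = -/-/G → run G
t=13: L0/L1/L2 = -/-/G → run G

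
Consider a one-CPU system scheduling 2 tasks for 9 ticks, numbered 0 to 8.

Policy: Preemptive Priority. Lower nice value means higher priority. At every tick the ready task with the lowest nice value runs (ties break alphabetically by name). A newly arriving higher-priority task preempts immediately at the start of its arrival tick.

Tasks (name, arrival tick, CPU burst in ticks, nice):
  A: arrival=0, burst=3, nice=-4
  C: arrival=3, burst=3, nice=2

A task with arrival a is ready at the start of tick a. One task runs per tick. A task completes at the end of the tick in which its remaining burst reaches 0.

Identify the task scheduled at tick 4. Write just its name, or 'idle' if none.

t=0: ready={A} → run A
t=1: ready={A} → run A
t=2: ready={A} → run A
t=3: ready={C} → run C
t=4: ready={C} → run C
t=5: ready={C} → run C
t=6: (idle)
t=7: (idle)
t=8: (idle)

running at tick 4 = C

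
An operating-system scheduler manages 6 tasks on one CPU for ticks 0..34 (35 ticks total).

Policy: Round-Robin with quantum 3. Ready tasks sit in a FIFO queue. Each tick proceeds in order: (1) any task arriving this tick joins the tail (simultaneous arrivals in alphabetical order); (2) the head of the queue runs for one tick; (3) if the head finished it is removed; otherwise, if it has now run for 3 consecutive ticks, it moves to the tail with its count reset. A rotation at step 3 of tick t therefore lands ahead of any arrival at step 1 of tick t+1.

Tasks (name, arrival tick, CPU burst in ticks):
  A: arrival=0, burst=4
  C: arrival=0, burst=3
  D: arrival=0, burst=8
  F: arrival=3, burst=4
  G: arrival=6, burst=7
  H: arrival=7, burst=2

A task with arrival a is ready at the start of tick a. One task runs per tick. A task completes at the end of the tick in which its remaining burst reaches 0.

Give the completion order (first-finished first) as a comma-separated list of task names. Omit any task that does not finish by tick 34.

t=0: queue=[A,C,D] q_used=0 → run A
t=1: queue=[A,C,D] q_used=1 → run A
t=2: queue=[A,C,D] q_used=2 → run A
t=3: queue=[C,D,A,F] q_used=0 → run C
t=4: queue=[C,D,A,F] q_used=1 → run C
t=5: queue=[C,D,A,F] q_used=2 → run C
t=6: queue=[D,A,F,G] q_used=0 → run D
t=7: queue=[D,A,F,G,H] q_used=1 → run D
t=8: queue=[D,A,F,G,H] q_used=2 → run D
t=9: queue=[A,F,G,H,D] q_used=0 → run A
t=10: queue=[F,G,H,D] q_used=0 → run F
t=11: queue=[F,G,H,D] q_used=1 → run F
t=12: queue=[F,G,H,D] q_used=2 → run F
t=13: queue=[G,H,D,F] q_used=0 → run G
t=14: queue=[G,H,D,F] q_used=1 → run G
t=15: queue=[G,H,D,F] q_used=2 → run G
t=16: queue=[H,D,F,G] q_used=0 → run H
t=17: queue=[H,D,F,G] q_used=1 → run H
t=18: queue=[D,F,G] q_used=0 → run D
t=19: queue=[D,F,G] q_used=1 → run D
t=20: queue=[D,F,G] q_used=2 → run D
t=21: queue=[F,G,D] q_used=0 → run F
t=22: queue=[G,D] q_used=0 → run G
t=23: queue=[G,D] q_used=1 → run G
t=24: queue=[G,D] q_used=2 → run G
t=25: queue=[D,G] q_used=0 → run D
t=26: queue=[D,G] q_used=1 → run D
t=27: queue=[G] q_used=0 → run G
t=28: (idle)
t=29: (idle)
t=30: (idle)
t=31: (idle)
t=32: (idle)
t=33: (idle)
t=34: (idle)

completion order = C, A, H, F, D, G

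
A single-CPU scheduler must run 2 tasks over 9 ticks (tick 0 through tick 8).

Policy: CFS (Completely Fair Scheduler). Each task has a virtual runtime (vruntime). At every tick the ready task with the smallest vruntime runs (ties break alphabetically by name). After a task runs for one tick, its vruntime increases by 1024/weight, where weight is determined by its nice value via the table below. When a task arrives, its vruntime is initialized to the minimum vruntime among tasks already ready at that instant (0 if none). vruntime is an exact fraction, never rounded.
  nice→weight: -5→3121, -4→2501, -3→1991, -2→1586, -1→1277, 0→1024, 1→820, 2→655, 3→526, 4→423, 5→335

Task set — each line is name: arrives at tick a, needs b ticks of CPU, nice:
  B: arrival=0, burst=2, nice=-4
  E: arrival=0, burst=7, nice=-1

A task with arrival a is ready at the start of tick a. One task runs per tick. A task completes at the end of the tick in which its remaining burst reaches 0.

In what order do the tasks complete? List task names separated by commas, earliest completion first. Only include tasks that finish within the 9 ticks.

t=0: vr[B=0 E=0] → run B
t=1: vr[B=1024/2501 E=0] → run E
t=2: vr[B=1024/2501 E=1024/1277] → run B
t=3: vr[E=1024/1277] → run E
t=4: vr[E=2048/1277] → run E
t=5: vr[E=3072/1277] → run E
t=6: vr[E=4096/1277] → run E
t=7: vr[E=5120/1277] → run E
t=8: vr[E=6144/1277] → run E

completion order = B, E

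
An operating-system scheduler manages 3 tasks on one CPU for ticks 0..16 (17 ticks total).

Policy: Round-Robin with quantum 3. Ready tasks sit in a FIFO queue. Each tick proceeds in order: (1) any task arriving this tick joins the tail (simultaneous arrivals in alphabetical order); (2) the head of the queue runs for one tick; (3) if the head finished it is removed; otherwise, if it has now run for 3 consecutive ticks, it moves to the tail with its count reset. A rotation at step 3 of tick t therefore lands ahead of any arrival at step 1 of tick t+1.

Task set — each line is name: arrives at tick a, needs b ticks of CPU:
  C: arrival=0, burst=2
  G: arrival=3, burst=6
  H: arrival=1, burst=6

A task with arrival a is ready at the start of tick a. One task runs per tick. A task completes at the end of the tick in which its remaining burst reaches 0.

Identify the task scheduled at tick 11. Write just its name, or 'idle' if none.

t=0: queue=[C] q_used=0 → run C
t=1: queue=[C,H] q_used=1 → run C
t=2: queue=[H] q_used=0 → run H
t=3: queue=[H,G] q_used=1 → run H
t=4: queue=[H,G] q_used=2 → run H
t=5: queue=[G,H] q_used=0 → run G
t=6: queue=[G,H] q_used=1 → run G
t=7: queue=[G,H] q_used=2 → run G
t=8: queue=[H,G] q_used=0 → run H
t=9: queue=[H,G] q_used=1 → run H
t=10: queue=[H,G] q_used=2 → run H
t=11: queue=[G] q_used=0 → run G
t=12: queue=[G] q_used=1 → run G
t=13: queue=[G] q_used=2 → run G
t=14: (idle)
t=15: (idle)
t=16: (idle)

running at tick 11 = G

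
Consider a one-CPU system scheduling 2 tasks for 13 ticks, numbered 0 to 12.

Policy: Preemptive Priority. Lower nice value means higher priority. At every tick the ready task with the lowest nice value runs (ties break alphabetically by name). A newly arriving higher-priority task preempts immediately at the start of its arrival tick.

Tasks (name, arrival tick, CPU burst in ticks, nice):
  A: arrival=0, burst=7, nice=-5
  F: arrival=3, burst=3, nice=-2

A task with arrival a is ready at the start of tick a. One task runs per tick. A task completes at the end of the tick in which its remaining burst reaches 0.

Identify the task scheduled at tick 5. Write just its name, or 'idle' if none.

t=0: ready={A} → run A
t=1: ready={A} → run A
t=2: ready={A} → run A
t=3: ready={A,F} → run A
t=4: ready={A,F} → run A
t=5: ready={A,F} → run A
t=6: ready={A,F} → run A
t=7: ready={F} → run F
t=8: ready={F} → run F
t=9: ready={F} → run F
t=10: (idle)
t=11: (idle)
t=12: (idle)

running at tick 5 = A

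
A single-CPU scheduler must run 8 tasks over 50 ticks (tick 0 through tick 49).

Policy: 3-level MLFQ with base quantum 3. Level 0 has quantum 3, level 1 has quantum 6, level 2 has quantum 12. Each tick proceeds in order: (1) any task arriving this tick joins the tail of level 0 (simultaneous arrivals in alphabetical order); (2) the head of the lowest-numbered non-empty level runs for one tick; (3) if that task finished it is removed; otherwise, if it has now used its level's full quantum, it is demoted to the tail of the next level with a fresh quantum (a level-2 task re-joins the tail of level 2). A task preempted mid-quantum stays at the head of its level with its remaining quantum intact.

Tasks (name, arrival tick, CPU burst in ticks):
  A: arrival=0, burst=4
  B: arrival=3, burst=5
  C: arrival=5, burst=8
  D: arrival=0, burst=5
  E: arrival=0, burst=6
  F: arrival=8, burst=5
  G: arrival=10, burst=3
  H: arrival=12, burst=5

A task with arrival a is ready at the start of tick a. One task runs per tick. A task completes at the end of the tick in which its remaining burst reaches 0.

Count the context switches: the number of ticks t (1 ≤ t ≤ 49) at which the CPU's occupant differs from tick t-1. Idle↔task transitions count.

context switches = 15

t=0: L0/L1/L2 = ADE/-/- → run A
t=1: L0/L1/L2 = ADE/-/- → run A
t=2: L0/L1/L2 = ADE/-/- → run A
t=3: L0/L1/L2 = DEB/A/- → run D
t=4: L0/L1/L2 = DEB/A/- → run D
t=5: L0/L1/L2 = DEBC/A/- → run D
t=6: L0/L1/L2 = EBC/AD/- → run E
t=7: L0/L1/L2 = EBC/AD/- → run E
t=8: L0/L1/L2 = EBCF/AD/- → run E
t=9: L0/L1/L2 = BCF/ADE/- → run B
t=10: L0/L1/L2 = BCFG/ADE/- → run B
t=11: L0/L1/L2 = BCFG/ADE/- → run B
t=12: L0/L1/L2 = CFGH/ADEB/- → run C
t=13: L0/L1/L2 = CFGH/ADEB/- → run C
t=14: L0/L1/L2 = CFGH/ADEB/- → run C
t=15: L0/L1/L2 = FGH/ADEBC/- → run F
t=16: L0/L1/L2 = FGH/ADEBC/- → run F
t=17: L0/L1/L2 = FGH/ADEBC/- → run F
t=18: L0/L1/L2 = GH/ADEBCF/- → run G
t=19: L0/L1/L2 = GH/ADEBCF/- → run G
t=20: L0/L1/L2 = GH/ADEBCF/- → run G
t=21: L0/L1/L2 = H/ADEBCF/- → run H
t=22: L0/L1/L2 = H/ADEBCF/- → run H
t=23: L0/L1/L2 = H/ADEBCF/- → run H
t=24: L0/L1/L2 = -/ADEBCFH/- → run A
t=25: L0/L1/L2 = -/DEBCFH/- → run D
t=26: L0/L1/L2 = -/DEBCFH/- → run D
t=27: L0/L1/L2 = -/EBCFH/- → run E
t=28: L0/L1/L2 = -/EBCFH/- → run E
t=29: L0/L1/L2 = -/EBCFH/- → run E
t=30: L0/L1/L2 = -/BCFH/- → run B
t=31: L0/L1/L2 = -/BCFH/- → run B
t=32: L0/L1/L2 = -/CFH/- → run C
t=33: L0/L1/L2 = -/CFH/- → run C
t=34: L0/L1/L2 = -/CFH/- → run C
t=35: L0/L1/L2 = -/CFH/- → run C
t=36: L0/L1/L2 = -/CFH/- → run C
t=37: L0/L1/L2 = -/FH/- → run F
t=38: L0/L1/L2 = -/FH/- → run F
t=39: L0/L1/L2 = -/H/- → run H
t=40: L0/L1/L2 = -/H/- → run H
t=41: (idle)
t=42: (idle)
t=43: (idle)
t=44: (idle)
t=45: (idle)
t=46: (idle)
t=47: (idle)
t=48: (idle)
t=49: (idle)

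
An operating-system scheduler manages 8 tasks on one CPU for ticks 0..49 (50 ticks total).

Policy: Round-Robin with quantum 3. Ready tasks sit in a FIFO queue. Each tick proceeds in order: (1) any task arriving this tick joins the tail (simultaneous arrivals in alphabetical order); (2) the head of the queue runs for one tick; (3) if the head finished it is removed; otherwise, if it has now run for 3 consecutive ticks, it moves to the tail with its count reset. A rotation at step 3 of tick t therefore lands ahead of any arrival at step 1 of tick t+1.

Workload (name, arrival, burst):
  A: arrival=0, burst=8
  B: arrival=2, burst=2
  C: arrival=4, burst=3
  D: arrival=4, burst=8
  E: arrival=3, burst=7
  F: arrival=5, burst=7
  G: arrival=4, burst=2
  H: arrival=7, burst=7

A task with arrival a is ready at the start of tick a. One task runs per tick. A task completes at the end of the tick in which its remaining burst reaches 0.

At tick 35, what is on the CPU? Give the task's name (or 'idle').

running at tick 35 = F

t=0: queue=[A] q_used=0 → run A
t=1: queue=[A] q_used=1 → run A
t=2: queue=[A,B] q_used=2 → run A
t=3: queue=[B,A,E] q_used=0 → run B
t=4: queue=[B,A,E,C,D,G] q_used=1 → run B
t=5: queue=[A,E,C,D,G,F] q_used=0 → run A
t=6: queue=[A,E,C,D,G,F] q_used=1 → run A
t=7: queue=[A,E,C,D,G,F,H] q_used=2 → run A
t=8: queue=[E,C,D,G,F,H,A] q_used=0 → run E
t=9: queue=[E,C,D,G,F,H,A] q_used=1 → run E
t=10: queue=[E,C,D,G,F,H,A] q_used=2 → run E
t=11: queue=[C,D,G,F,H,A,E] q_used=0 → run C
t=12: queue=[C,D,G,F,H,A,E] q_used=1 → run C
t=13: queue=[C,D,G,F,H,A,E] q_used=2 → run C
t=14: queue=[D,G,F,H,A,E] q_used=0 → run D
t=15: queue=[D,G,F,H,A,E] q_used=1 → run D
t=16: queue=[D,G,F,H,A,E] q_used=2 → run D
t=17: queue=[G,F,H,A,E,D] q_used=0 → run G
t=18: queue=[G,F,H,A,E,D] q_used=1 → run G
t=19: queue=[F,H,A,E,D] q_used=0 → run F
t=20: queue=[F,H,A,E,D] q_used=1 → run F
t=21: queue=[F,H,A,E,D] q_used=2 → run F
t=22: queue=[H,A,E,D,F] q_used=0 → run H
t=23: queue=[H,A,E,D,F] q_used=1 → run H
t=24: queue=[H,A,E,D,F] q_used=2 → run H
t=25: queue=[A,E,D,F,H] q_used=0 → run A
t=26: queue=[A,E,D,F,H] q_used=1 → run A
t=27: queue=[E,D,F,H] q_used=0 → run E
t=28: queue=[E,D,F,H] q_used=1 → run E
t=29: queue=[E,D,F,H] q_used=2 → run E
t=30: queue=[D,F,H,E] q_used=0 → run D
t=31: queue=[D,F,H,E] q_used=1 → run D
t=32: queue=[D,F,H,E] q_used=2 → run D
t=33: queue=[F,H,E,D] q_used=0 → run F
t=34: queue=[F,H,E,D] q_used=1 → run F
t=35: queue=[F,H,E,D] q_used=2 → run F
t=36: queue=[H,E,D,F] q_used=0 → run H
t=37: queue=[H,E,D,F] q_used=1 → run H
t=38: queue=[H,E,D,F] q_used=2 → run H
t=39: queue=[E,D,F,H] q_used=0 → run E
t=40: queue=[D,F,H] q_used=0 → run D
t=41: queue=[D,F,H] q_used=1 → run D
t=42: queue=[F,H] q_used=0 → run F
t=43: queue=[H] q_used=0 → run H
t=44: (idle)
t=45: (idle)
t=46: (idle)
t=47: (idle)
t=48: (idle)
t=49: (idle)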